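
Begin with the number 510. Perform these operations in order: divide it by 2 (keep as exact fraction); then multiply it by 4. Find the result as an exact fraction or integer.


Start with 510.
Step 1: Divide by 2: 510 / 2 = 255
Step 2: Multiply by 4: 255 * 4 = 1020
Final result = 1020

1020


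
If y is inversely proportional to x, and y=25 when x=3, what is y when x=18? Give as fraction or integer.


Inverse proportion: y = k/x
Find k: k = 3 * 25 = 75
Compute y at x=18: y = 75/18
y = 25/6

25/6


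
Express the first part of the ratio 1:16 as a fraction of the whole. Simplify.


Total parts = 1 + 16 = 17
First part fraction = 1/17
Simplify: 1/17 = 1/17

1/17


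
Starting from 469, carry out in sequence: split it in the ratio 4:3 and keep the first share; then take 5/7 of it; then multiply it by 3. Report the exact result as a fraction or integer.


Start with 469.
Step 1: Split 4:3, first share = 469 * 4/7 = 268
Step 2: Take 5/7: 268 * 5/7 = 1340/7
Step 3: Multiply by 3: 1340/7 * 3 = 4020/7
Final result = 4020/7

4020/7


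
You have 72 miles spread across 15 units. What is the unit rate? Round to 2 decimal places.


Total miles = 72
Number of units = 15
Unit rate = 72 / 15
= 4.80 miles per unit

4.80


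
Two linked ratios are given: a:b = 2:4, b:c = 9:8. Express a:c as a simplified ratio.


Given a:b = 2:4 and b:c = 9:8
Make b consistent. Multiply first ratio by 9: a:b = 18:36
Multiply second ratio by 4: b:c = 36:32
Now b = 36 in both, so a:b:c = 18:36:32
Therefore a:c = 18:32
Simplify by GCD: a:c = 9:16

9:16


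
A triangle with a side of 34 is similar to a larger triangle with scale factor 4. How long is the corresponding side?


Similar triangles have proportional sides
Scale factor = 4
Smaller side = 34
Corresponding larger side = 34 * 4
= 136

136


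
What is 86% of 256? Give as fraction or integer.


Compute 86% of 256
Convert percentage: 86% = 86/100
Multiply: 256 * 86/100
= 22016/100
= 5504/25

5504/25


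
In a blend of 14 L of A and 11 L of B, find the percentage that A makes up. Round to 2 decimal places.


Volume of A = 14 L
Volume of B = 11 L
Total volume = 14 + 11 = 25 L
Percentage of A = (14/25) * 100
= 56.00%

56.00


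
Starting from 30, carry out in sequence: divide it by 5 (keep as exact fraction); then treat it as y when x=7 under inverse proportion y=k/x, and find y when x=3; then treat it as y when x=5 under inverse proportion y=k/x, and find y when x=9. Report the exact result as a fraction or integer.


Start with 30.
Step 1: Divide by 5: 30 / 5 = 6
Step 2: Inverse prop: k = (6)*7; new y = k/3 = 6*7/3 = 14
Step 3: Inverse prop: k = (14)*5; new y = k/9 = 14*5/9 = 70/9
Final result = 70/9

70/9


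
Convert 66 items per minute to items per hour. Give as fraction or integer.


Converting from per minute to per hour
Rate = 66 items per minute
Multiply by 60: 66 * 60
= 3960 items per hour

3960


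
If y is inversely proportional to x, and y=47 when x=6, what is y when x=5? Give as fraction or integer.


Inverse proportion: y = k/x
Find k: k = 6 * 47 = 282
Compute y at x=5: y = 282/5
y = 282/5

282/5


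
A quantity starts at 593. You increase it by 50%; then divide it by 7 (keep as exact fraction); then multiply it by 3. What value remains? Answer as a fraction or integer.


Start with 593.
Step 1: Increase by 50%: 593 * 150/100 = 1779/2
Step 2: Divide by 7: 1779/2 / 7 = 1779/14
Step 3: Multiply by 3: 1779/14 * 3 = 5337/14
Final result = 5337/14

5337/14


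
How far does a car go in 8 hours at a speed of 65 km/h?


Using distance = speed * time
Speed = 65 km/h
Time = 8 hours
Distance = 65 * 8
= 520 km

520


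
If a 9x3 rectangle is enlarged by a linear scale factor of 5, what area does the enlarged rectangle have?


Original dimensions: 9 x 3
Enlargement factor = 5
New width = 9 * 5 = 45
New height = 3 * 5 = 15
New area = 45 * 15 = 675

675


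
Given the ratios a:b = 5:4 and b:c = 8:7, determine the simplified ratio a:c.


Given a:b = 5:4 and b:c = 8:7
Make b consistent. Multiply first ratio by 8: a:b = 40:32
Multiply second ratio by 4: b:c = 32:28
Now b = 32 in both, so a:b:c = 40:32:28
Therefore a:c = 40:28
Simplify by GCD: a:c = 10:7

10:7


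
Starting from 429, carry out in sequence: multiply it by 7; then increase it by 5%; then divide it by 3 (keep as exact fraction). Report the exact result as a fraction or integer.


Start with 429.
Step 1: Multiply by 7: 429 * 7 = 3003
Step 2: Increase by 5%: 3003 * 105/100 = 63063/20
Step 3: Divide by 3: 63063/20 / 3 = 21021/20
Final result = 21021/20

21021/20


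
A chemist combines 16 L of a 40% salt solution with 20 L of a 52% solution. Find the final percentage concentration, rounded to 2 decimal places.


Solute in mixture 1 = 40% of 16 L = 16*40/100 = 32/5 L
Solute in mixture 2 = 52% of 20 L = 20*52/100 = 52/5 L
Total solute = 32/5 + 52/5 = 84/5 L
Total volume = 16 + 20 = 36 L
Final concentration = 84/5/36 * 100 = 46.67%

46.67


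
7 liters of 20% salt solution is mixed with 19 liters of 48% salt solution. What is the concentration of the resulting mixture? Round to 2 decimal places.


Solute in mixture 1 = 20% of 7 L = 7*20/100 = 7/5 L
Solute in mixture 2 = 48% of 19 L = 19*48/100 = 228/25 L
Total solute = 7/5 + 228/25 = 263/25 L
Total volume = 7 + 19 = 26 L
Final concentration = 263/25/26 * 100 = 40.46%

40.46


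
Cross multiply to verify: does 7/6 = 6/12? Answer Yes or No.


Cross multiply to check 7/6 = 6/12
Left cross product: 7 * 12 = 84
Right cross product: 6 * 6 = 36
84 != 36
Not equal, so proportions differ => No

No


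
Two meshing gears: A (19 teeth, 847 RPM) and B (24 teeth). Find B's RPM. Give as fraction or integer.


Gear ratio: teeth_A * RPM_A = teeth_B * RPM_B
19 * 847 = 24 * RPM_B
16093 = 24 * RPM_B
RPM_B = 16093 / 24
RPM_B = 16093/24

16093/24


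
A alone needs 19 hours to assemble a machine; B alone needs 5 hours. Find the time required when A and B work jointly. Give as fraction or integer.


Rate of A = 1/19 job per hour
Rate of B = 1/5 job per hour
Combined rate = 1/19 + 1/5
Find common denominator: (5 + 19)/(19*5) = 24/95
Combined rate = 24/95 job per hour
Time together = 1 / (24/95) = 95/24 hours

95/24


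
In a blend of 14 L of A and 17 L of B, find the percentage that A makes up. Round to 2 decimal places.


Volume of A = 14 L
Volume of B = 17 L
Total volume = 14 + 17 = 31 L
Percentage of A = (14/31) * 100
= 45.16%

45.16


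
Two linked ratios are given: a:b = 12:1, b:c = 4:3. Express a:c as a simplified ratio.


Given a:b = 12:1 and b:c = 4:3
Make b consistent. Multiply first ratio by 4: a:b = 48:4
Multiply second ratio by 1: b:c = 4:3
Now b = 4 in both, so a:b:c = 48:4:3
Therefore a:c = 48:3
Simplify by GCD: a:c = 16:1

16:1


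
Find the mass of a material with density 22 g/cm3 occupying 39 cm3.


Using mass = density * volume
Density = 22 g/cm3
Volume = 39 cm3
Mass = 22 * 39
= 858 g

858


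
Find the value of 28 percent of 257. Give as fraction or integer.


Compute 28% of 257
Convert percentage: 28% = 28/100
Multiply: 257 * 28/100
= 7196/100
= 1799/25

1799/25


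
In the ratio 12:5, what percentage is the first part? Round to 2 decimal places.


Total parts = 12 + 5 = 17
First part fraction = 12/17
Percentage = (12/17) * 100
= 0.705882 * 100
= 70.59%

70.59


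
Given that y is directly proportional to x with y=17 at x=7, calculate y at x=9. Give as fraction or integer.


Direct proportion: y = kx
Find k: k = 17/7 = 17/7
Compute y at x=9: y = 17/7 * 9
y = 153/7

153/7


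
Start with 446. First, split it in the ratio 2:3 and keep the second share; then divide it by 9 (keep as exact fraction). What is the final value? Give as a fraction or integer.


Start with 446.
Step 1: Split 2:3, second share = 446 * 3/5 = 1338/5
Step 2: Divide by 9: 1338/5 / 9 = 446/15
Final result = 446/15

446/15


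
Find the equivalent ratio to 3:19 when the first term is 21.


Original ratio: 3:19
First term target: 21
Scale factor = 21 / 3 = 7
Multiply second term: 19 * 7 = 133
Equivalent ratio = 21:133

21:133


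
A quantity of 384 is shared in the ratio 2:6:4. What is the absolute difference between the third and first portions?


Total parts = 2 + 6 + 4 = 12
Value per part = 384 / 12 = 32
Shares: 2*32=64, 6*32=192, 4*32=128
Third share = 128, first share = 64
Difference = |128 - 64| = 64

64


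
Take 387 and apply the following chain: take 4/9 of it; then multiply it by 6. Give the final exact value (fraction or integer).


Start with 387.
Step 1: Take 4/9: 387 * 4/9 = 172
Step 2: Multiply by 6: 172 * 6 = 1032
Final result = 1032

1032


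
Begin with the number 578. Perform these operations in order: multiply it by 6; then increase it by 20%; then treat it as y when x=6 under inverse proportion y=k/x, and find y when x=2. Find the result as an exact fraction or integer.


Start with 578.
Step 1: Multiply by 6: 578 * 6 = 3468
Step 2: Increase by 20%: 3468 * 120/100 = 20808/5
Step 3: Inverse prop: k = (20808/5)*6; new y = k/2 = 20808/5*6/2 = 62424/5
Final result = 62424/5

62424/5


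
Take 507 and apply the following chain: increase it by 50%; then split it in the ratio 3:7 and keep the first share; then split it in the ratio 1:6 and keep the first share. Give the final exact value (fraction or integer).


Start with 507.
Step 1: Increase by 50%: 507 * 150/100 = 1521/2
Step 2: Split 3:7, first share = 1521/2 * 3/10 = 4563/20
Step 3: Split 1:6, first share = 4563/20 * 1/7 = 4563/140
Final result = 4563/140

4563/140


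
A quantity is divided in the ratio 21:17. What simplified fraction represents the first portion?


Total parts = 21 + 17 = 38
First part fraction = 21/38
Simplify: 21/38 = 21/38

21/38


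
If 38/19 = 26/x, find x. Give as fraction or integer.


Setting up: 38/19 = 26/x
Cross multiply: 38 * x = 19 * 26
38x = 494
x = 494/38
x = 13

13


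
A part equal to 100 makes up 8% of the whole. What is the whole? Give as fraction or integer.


Given: 100 is 8% of the whole
Set up: 100 = 8/100 * whole
whole = 100 * 100 / 8
whole = 10000 / 8
whole = 1250

1250


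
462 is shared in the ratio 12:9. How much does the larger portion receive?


Total parts = 12 + 9 = 21
Value per part = 462 / 21 = 22
First share = 12 * 22 = 264
Second share = 9 * 22 = 198
Larger share = 264

264


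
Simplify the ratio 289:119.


Find GCD(289, 119)
GCD = 17
Divide both by 17: 289/17 = 17, 119/17 = 7
Simplified ratio = 17:7

17:7


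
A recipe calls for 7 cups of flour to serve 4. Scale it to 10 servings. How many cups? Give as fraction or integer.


Original: 7 cups for 4 servings
Target servings = 10
Scaling factor = 10/4
New amount = 7 * 10/4
= 70/4
= 35/2 cups

35/2


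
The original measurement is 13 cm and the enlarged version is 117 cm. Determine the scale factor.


Original length = 13 cm
Scaled length = 117 cm
Scale factor = 117 / 13
= 9

9


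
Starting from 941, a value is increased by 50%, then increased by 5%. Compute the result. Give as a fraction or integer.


Start: 941
Step 1: increase by 50% => multiply by 150/100
  941 * 150/100 = 2823/2
Step 2: increase by 5% => multiply by 105/100
  2823/2 * 105/100 = 59283/40
Final value = 59283/40

59283/40


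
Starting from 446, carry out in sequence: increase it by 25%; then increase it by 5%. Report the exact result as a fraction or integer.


Start with 446.
Step 1: Increase by 25%: 446 * 125/100 = 1115/2
Step 2: Increase by 5%: 1115/2 * 105/100 = 4683/8
Final result = 4683/8

4683/8


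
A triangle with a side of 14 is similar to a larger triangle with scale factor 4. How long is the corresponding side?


Similar triangles have proportional sides
Scale factor = 4
Smaller side = 14
Corresponding larger side = 14 * 4
= 56

56


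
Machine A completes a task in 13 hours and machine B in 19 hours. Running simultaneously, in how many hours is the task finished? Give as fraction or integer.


Rate of A = 1/13 job per hour
Rate of B = 1/19 job per hour
Combined rate = 1/13 + 1/19
Find common denominator: (19 + 13)/(13*19) = 32/247
Combined rate = 32/247 job per hour
Time together = 1 / (32/247) = 247/32 hours

247/32


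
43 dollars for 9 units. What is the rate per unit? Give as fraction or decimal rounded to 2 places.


Total dollars = 43
Number of units = 9
Unit rate = 43 / 9
= 4.78 dollars per unit

4.78


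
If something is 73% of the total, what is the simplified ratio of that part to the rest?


Part = 73%, Remainder = 27%
Ratio = 73:27
GCD(73, 27) = 1
Simplify: 73:27 = 73:27

73:27


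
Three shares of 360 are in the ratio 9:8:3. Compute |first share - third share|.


Total parts = 9 + 8 + 3 = 20
Value per part = 360 / 20 = 18
Shares: 9*18=162, 8*18=144, 3*18=54
First share = 162, third share = 54
Difference = |162 - 54| = 108

108


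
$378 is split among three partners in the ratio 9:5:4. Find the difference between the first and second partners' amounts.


Total parts = 9 + 5 + 4 = 18
Value per part = 378 / 18 = 21
Shares: 9*21=189, 5*21=105, 4*21=84
First share = 189, second share = 105
Difference = |189 - 105| = 84

84


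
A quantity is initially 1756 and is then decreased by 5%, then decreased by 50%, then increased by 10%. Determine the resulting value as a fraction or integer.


Start: 1756
Step 1: decrease by 5% => multiply by 95/100
  1756 * 95/100 = 8341/5
Step 2: decrease by 50% => multiply by 50/100
  8341/5 * 50/100 = 8341/10
Step 3: increase by 10% => multiply by 110/100
  8341/10 * 110/100 = 91751/100
Final value = 91751/100

91751/100


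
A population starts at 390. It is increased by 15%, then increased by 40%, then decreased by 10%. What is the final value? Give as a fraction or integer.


Start: 390
Step 1: increase by 15% => multiply by 115/100
  390 * 115/100 = 897/2
Step 2: increase by 40% => multiply by 140/100
  897/2 * 140/100 = 6279/10
Step 3: decrease by 10% => multiply by 90/100
  6279/10 * 90/100 = 56511/100
Final value = 56511/100

56511/100


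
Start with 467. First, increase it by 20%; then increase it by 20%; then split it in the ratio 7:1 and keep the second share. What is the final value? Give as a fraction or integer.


Start with 467.
Step 1: Increase by 20%: 467 * 120/100 = 2802/5
Step 2: Increase by 20%: 2802/5 * 120/100 = 16812/25
Step 3: Split 7:1, second share = 16812/25 * 1/8 = 4203/50
Final result = 4203/50

4203/50


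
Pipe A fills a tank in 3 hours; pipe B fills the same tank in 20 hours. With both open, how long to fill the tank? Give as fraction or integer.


Rate of A = 1/3 job per hour
Rate of B = 1/20 job per hour
Combined rate = 1/3 + 1/20
Find common denominator: (20 + 3)/(3*20) = 23/60
Combined rate = 23/60 job per hour
Time together = 1 / (23/60) = 60/23 hours

60/23


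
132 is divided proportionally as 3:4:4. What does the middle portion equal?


Ratio = 3:4:4
Total parts = 3 + 4 + 4 = 11
Value per part = 132 / 11 = 12
First share = 3 * 12 = 36
Middle share = 4 * 12 = 48
Third share = 4 * 12 = 48

48


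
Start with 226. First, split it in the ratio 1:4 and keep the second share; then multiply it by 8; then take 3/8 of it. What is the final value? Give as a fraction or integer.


Start with 226.
Step 1: Split 1:4, second share = 226 * 4/5 = 904/5
Step 2: Multiply by 8: 904/5 * 8 = 7232/5
Step 3: Take 3/8: 7232/5 * 3/8 = 2712/5
Final result = 2712/5

2712/5


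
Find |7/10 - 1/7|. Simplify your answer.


Simplify: 7/10 = 7/10 and 1/7 = 1/7
Find common denominator: LCD = 70
Convert: 49/70 and 10/70
Difference = |49 - 10|/70 = 39/70
Simplified = 39/70

39/70


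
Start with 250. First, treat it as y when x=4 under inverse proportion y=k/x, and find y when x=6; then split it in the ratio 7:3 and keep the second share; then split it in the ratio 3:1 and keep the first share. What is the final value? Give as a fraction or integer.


Start with 250.
Step 1: Inverse prop: k = (250)*4; new y = k/6 = 250*4/6 = 500/3
Step 2: Split 7:3, second share = 500/3 * 3/10 = 50
Step 3: Split 3:1, first share = 50 * 3/4 = 75/2
Final result = 75/2

75/2


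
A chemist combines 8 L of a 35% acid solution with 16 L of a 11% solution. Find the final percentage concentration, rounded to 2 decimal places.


Solute in mixture 1 = 35% of 8 L = 8*35/100 = 14/5 L
Solute in mixture 2 = 11% of 16 L = 16*11/100 = 44/25 L
Total solute = 14/5 + 44/25 = 114/25 L
Total volume = 8 + 16 = 24 L
Final concentration = 114/25/24 * 100 = 19.00%

19.00


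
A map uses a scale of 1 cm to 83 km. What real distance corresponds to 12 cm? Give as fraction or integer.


Map scale: 1 cm = 83 km
Measured distance on map = 12 cm
Set up proportion: 12 * 83 / 1
= 996 / 1
= 996 km

996


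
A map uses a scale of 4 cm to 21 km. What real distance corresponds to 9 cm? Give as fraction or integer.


Map scale: 4 cm = 21 km
Measured distance on map = 9 cm
Set up proportion: 9 * 21 / 4
= 189 / 4
= 189/4 km

189/4


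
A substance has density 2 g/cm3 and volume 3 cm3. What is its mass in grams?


Using mass = density * volume
Density = 2 g/cm3
Volume = 3 cm3
Mass = 2 * 3
= 6 g

6


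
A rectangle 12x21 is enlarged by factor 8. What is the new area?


Original dimensions: 12 x 21
Enlargement factor = 8
New width = 12 * 8 = 96
New height = 21 * 8 = 168
New area = 96 * 168 = 16128

16128


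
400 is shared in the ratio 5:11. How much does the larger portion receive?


Total parts = 5 + 11 = 16
Value per part = 400 / 16 = 25
First share = 5 * 25 = 125
Second share = 11 * 25 = 275
Larger share = 275

275


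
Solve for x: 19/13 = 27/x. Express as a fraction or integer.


Setting up: 19/13 = 27/x
Cross multiply: 19 * x = 13 * 27
19x = 351
x = 351/19
x = 351/19

351/19


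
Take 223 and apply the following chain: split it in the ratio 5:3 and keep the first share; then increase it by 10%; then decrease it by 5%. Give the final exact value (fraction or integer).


Start with 223.
Step 1: Split 5:3, first share = 223 * 5/8 = 1115/8
Step 2: Increase by 10%: 1115/8 * 110/100 = 2453/16
Step 3: Decrease by 5%: 2453/16 * 95/100 = 46607/320
Final result = 46607/320

46607/320


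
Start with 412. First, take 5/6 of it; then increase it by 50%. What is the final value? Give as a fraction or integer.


Start with 412.
Step 1: Take 5/6: 412 * 5/6 = 1030/3
Step 2: Increase by 50%: 1030/3 * 150/100 = 515
Final result = 515

515


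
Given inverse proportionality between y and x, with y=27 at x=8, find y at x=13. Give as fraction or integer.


Inverse proportion: y = k/x
Find k: k = 8 * 27 = 216
Compute y at x=13: y = 216/13
y = 216/13

216/13


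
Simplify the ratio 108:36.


Find GCD(108, 36)
GCD = 36
Divide both by 36: 108/36 = 3, 36/36 = 1
Simplified ratio = 3:1

3:1


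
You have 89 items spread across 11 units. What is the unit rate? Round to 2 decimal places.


Total items = 89
Number of units = 11
Unit rate = 89 / 11
= 8.09 items per unit

8.09


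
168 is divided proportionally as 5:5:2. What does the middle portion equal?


Ratio = 5:5:2
Total parts = 5 + 5 + 2 = 12
Value per part = 168 / 12 = 14
First share = 5 * 14 = 70
Middle share = 5 * 14 = 70
Third share = 2 * 14 = 28

70


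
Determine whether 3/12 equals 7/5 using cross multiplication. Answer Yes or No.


Cross multiply to check 3/12 = 7/5
Left cross product: 3 * 5 = 15
Right cross product: 12 * 7 = 84
15 != 84
Not equal, so proportions differ => No

No


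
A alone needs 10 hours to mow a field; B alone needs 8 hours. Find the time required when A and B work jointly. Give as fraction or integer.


Rate of A = 1/10 job per hour
Rate of B = 1/8 job per hour
Combined rate = 1/10 + 1/8
Find common denominator: (8 + 10)/(10*8) = 18/80
Combined rate = 9/40 job per hour
Time together = 1 / (9/40) = 40/9 hours

40/9


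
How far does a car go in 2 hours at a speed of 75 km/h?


Using distance = speed * time
Speed = 75 km/h
Time = 2 hours
Distance = 75 * 2
= 150 km

150


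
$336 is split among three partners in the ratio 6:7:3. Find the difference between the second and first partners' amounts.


Total parts = 6 + 7 + 3 = 16
Value per part = 336 / 16 = 21
Shares: 6*21=126, 7*21=147, 3*21=63
Second share = 147, first share = 126
Difference = |147 - 126| = 21

21


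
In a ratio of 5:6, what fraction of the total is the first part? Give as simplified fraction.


Total parts = 5 + 6 = 11
First part fraction = 5/11
Simplify: 5/11 = 5/11

5/11


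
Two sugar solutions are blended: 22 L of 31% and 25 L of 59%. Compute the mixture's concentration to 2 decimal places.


Solute in mixture 1 = 31% of 22 L = 22*31/100 = 341/50 L
Solute in mixture 2 = 59% of 25 L = 25*59/100 = 59/4 L
Total solute = 341/50 + 59/4 = 2157/100 L
Total volume = 22 + 25 = 47 L
Final concentration = 2157/100/47 * 100 = 45.89%

45.89


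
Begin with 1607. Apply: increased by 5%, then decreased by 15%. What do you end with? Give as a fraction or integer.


Start: 1607
Step 1: increase by 5% => multiply by 105/100
  1607 * 105/100 = 33747/20
Step 2: decrease by 15% => multiply by 85/100
  33747/20 * 85/100 = 573699/400
Final value = 573699/400

573699/400


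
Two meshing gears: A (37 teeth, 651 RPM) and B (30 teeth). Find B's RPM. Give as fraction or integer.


Gear ratio: teeth_A * RPM_A = teeth_B * RPM_B
37 * 651 = 30 * RPM_B
24087 = 30 * RPM_B
RPM_B = 24087 / 30
RPM_B = 8029/10

8029/10


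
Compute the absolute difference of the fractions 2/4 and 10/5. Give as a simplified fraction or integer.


Simplify: 2/4 = 1/2 and 10/5 = 2
Find common denominator: LCD = 2
Convert: 1/2 and 4/2
Difference = |1 - 4|/2 = 3/2
Simplified = 3/2

3/2


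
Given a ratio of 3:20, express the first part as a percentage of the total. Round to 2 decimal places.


Total parts = 3 + 20 = 23
First part fraction = 3/23
Percentage = (3/23) * 100
= 0.130435 * 100
= 13.04%

13.04


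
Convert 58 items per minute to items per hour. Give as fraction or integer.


Converting from per minute to per hour
Rate = 58 items per minute
Multiply by 60: 58 * 60
= 3480 items per hour

3480


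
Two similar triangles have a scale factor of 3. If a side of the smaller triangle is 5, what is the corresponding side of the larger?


Similar triangles have proportional sides
Scale factor = 3
Smaller side = 5
Corresponding larger side = 5 * 3
= 15

15


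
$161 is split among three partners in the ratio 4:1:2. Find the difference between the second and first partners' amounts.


Total parts = 4 + 1 + 2 = 7
Value per part = 161 / 7 = 23
Shares: 4*23=92, 1*23=23, 2*23=46
Second share = 23, first share = 92
Difference = |23 - 92| = 69

69


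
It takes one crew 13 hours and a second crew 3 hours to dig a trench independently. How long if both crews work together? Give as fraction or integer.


Rate of A = 1/13 job per hour
Rate of B = 1/3 job per hour
Combined rate = 1/13 + 1/3
Find common denominator: (3 + 13)/(13*3) = 16/39
Combined rate = 16/39 job per hour
Time together = 1 / (16/39) = 39/16 hours

39/16


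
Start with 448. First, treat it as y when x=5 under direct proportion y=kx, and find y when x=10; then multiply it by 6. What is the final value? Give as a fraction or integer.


Start with 448.
Step 1: Direct prop: k = (448)/5; new y = k*10 = 448*10/5 = 896
Step 2: Multiply by 6: 896 * 6 = 5376
Final result = 5376

5376


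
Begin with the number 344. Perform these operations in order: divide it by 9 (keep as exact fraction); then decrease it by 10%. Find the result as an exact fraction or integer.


Start with 344.
Step 1: Divide by 9: 344 / 9 = 344/9
Step 2: Decrease by 10%: 344/9 * 90/100 = 172/5
Final result = 172/5

172/5


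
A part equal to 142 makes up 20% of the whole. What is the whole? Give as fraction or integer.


Given: 142 is 20% of the whole
Set up: 142 = 20/100 * whole
whole = 142 * 100 / 20
whole = 14200 / 20
whole = 710

710


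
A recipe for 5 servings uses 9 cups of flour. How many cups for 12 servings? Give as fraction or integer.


Original: 9 cups for 5 servings
Target servings = 12
Scaling factor = 12/5
New amount = 9 * 12/5
= 108/5
= 108/5 cups

108/5


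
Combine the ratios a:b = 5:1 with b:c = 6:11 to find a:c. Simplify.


Given a:b = 5:1 and b:c = 6:11
Make b consistent. Multiply first ratio by 6: a:b = 30:6
Multiply second ratio by 1: b:c = 6:11
Now b = 6 in both, so a:b:c = 30:6:11
Therefore a:c = 30:11
Simplify by GCD: a:c = 30:11

30:11


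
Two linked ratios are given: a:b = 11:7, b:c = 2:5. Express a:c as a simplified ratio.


Given a:b = 11:7 and b:c = 2:5
Make b consistent. Multiply first ratio by 2: a:b = 22:14
Multiply second ratio by 7: b:c = 14:35
Now b = 14 in both, so a:b:c = 22:14:35
Therefore a:c = 22:35
Simplify by GCD: a:c = 22:35

22:35


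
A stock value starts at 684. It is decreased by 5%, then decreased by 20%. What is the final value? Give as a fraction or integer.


Start: 684
Step 1: decrease by 5% => multiply by 95/100
  684 * 95/100 = 3249/5
Step 2: decrease by 20% => multiply by 80/100
  3249/5 * 80/100 = 12996/25
Final value = 12996/25

12996/25


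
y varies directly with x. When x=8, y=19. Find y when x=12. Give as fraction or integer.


Direct proportion: y = kx
Find k: k = 19/8 = 19/8
Compute y at x=12: y = 19/8 * 12
y = 57/2

57/2


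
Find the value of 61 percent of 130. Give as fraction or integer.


Compute 61% of 130
Convert percentage: 61% = 61/100
Multiply: 130 * 61/100
= 7930/100
= 793/10

793/10


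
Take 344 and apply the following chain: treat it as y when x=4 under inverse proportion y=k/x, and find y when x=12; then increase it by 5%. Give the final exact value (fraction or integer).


Start with 344.
Step 1: Inverse prop: k = (344)*4; new y = k/12 = 344*4/12 = 344/3
Step 2: Increase by 5%: 344/3 * 105/100 = 602/5
Final result = 602/5

602/5


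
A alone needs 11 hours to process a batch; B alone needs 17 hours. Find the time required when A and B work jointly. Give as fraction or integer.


Rate of A = 1/11 job per hour
Rate of B = 1/17 job per hour
Combined rate = 1/11 + 1/17
Find common denominator: (17 + 11)/(11*17) = 28/187
Combined rate = 28/187 job per hour
Time together = 1 / (28/187) = 187/28 hours

187/28


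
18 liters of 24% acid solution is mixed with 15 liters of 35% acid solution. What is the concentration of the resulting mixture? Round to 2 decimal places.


Solute in mixture 1 = 24% of 18 L = 18*24/100 = 108/25 L
Solute in mixture 2 = 35% of 15 L = 15*35/100 = 21/4 L
Total solute = 108/25 + 21/4 = 957/100 L
Total volume = 18 + 15 = 33 L
Final concentration = 957/100/33 * 100 = 29.00%

29.00


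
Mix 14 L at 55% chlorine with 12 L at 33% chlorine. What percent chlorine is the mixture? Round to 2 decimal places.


Solute in mixture 1 = 55% of 14 L = 14*55/100 = 77/10 L
Solute in mixture 2 = 33% of 12 L = 12*33/100 = 99/25 L
Total solute = 77/10 + 99/25 = 583/50 L
Total volume = 14 + 12 = 26 L
Final concentration = 583/50/26 * 100 = 44.85%

44.85


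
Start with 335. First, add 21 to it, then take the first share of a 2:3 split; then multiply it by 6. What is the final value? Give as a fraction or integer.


Start with 335.
Step 1: Add 21: 335+21=356; split 2:3 first = 356*2/5 = 712/5
Step 2: Multiply by 6: 712/5 * 6 = 4272/5
Final result = 4272/5

4272/5


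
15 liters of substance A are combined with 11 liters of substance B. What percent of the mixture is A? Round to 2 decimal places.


Volume of A = 15 L
Volume of B = 11 L
Total volume = 15 + 11 = 26 L
Percentage of A = (15/26) * 100
= 57.69%

57.69


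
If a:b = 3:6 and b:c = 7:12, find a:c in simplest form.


Given a:b = 3:6 and b:c = 7:12
Make b consistent. Multiply first ratio by 7: a:b = 21:42
Multiply second ratio by 6: b:c = 42:72
Now b = 42 in both, so a:b:c = 21:42:72
Therefore a:c = 21:72
Simplify by GCD: a:c = 7:24

7:24


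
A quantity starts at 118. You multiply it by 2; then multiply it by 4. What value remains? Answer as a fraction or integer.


Start with 118.
Step 1: Multiply by 2: 118 * 2 = 236
Step 2: Multiply by 4: 236 * 4 = 944
Final result = 944

944


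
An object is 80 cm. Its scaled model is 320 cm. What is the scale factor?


Original length = 80 cm
Scaled length = 320 cm
Scale factor = 320 / 80
= 4

4


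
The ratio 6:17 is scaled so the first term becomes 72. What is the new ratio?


Original ratio: 6:17
First term target: 72
Scale factor = 72 / 6 = 12
Multiply second term: 17 * 12 = 204
Equivalent ratio = 72:204

72:204


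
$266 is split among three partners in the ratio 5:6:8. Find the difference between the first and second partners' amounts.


Total parts = 5 + 6 + 8 = 19
Value per part = 266 / 19 = 14
Shares: 5*14=70, 6*14=84, 8*14=112
First share = 70, second share = 84
Difference = |70 - 84| = 14

14


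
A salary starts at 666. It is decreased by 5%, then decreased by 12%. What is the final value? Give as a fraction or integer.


Start: 666
Step 1: decrease by 5% => multiply by 95/100
  666 * 95/100 = 6327/10
Step 2: decrease by 12% => multiply by 88/100
  6327/10 * 88/100 = 69597/125
Final value = 69597/125

69597/125


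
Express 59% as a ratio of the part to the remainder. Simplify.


Part = 59%, Remainder = 41%
Ratio = 59:41
GCD(59, 41) = 1
Simplify: 59:41 = 59:41

59:41


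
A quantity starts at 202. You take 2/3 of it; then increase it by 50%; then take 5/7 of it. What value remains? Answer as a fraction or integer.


Start with 202.
Step 1: Take 2/3: 202 * 2/3 = 404/3
Step 2: Increase by 50%: 404/3 * 150/100 = 202
Step 3: Take 5/7: 202 * 5/7 = 1010/7
Final result = 1010/7

1010/7


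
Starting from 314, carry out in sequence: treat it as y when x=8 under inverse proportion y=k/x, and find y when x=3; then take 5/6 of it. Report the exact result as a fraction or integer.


Start with 314.
Step 1: Inverse prop: k = (314)*8; new y = k/3 = 314*8/3 = 2512/3
Step 2: Take 5/6: 2512/3 * 5/6 = 6280/9
Final result = 6280/9

6280/9


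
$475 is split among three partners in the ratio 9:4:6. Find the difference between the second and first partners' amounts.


Total parts = 9 + 4 + 6 = 19
Value per part = 475 / 19 = 25
Shares: 9*25=225, 4*25=100, 6*25=150
Second share = 100, first share = 225
Difference = |100 - 225| = 125

125


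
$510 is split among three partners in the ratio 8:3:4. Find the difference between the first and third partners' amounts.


Total parts = 8 + 3 + 4 = 15
Value per part = 510 / 15 = 34
Shares: 8*34=272, 3*34=102, 4*34=136
First share = 272, third share = 136
Difference = |272 - 136| = 136

136


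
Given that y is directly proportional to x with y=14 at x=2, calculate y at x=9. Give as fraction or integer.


Direct proportion: y = kx
Find k: k = 14/2 = 7
Compute y at x=9: y = 7 * 9
y = 63

63


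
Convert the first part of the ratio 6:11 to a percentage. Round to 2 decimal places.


Total parts = 6 + 11 = 17
First part fraction = 6/17
Percentage = (6/17) * 100
= 0.352941 * 100
= 35.29%

35.29


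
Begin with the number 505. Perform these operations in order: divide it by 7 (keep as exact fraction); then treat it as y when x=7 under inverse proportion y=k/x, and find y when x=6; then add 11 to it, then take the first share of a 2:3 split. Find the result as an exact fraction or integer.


Start with 505.
Step 1: Divide by 7: 505 / 7 = 505/7
Step 2: Inverse prop: k = (505/7)*7; new y = k/6 = 505/7*7/6 = 505/6
Step 3: Add 11: 505/6+11=571/6; split 2:3 first = 571/6*2/5 = 571/15
Final result = 571/15

571/15


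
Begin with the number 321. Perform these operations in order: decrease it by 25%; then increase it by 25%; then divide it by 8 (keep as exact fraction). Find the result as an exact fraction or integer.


Start with 321.
Step 1: Decrease by 25%: 321 * 75/100 = 963/4
Step 2: Increase by 25%: 963/4 * 125/100 = 4815/16
Step 3: Divide by 8: 4815/16 / 8 = 4815/128
Final result = 4815/128

4815/128


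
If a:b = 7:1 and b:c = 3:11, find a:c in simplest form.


Given a:b = 7:1 and b:c = 3:11
Make b consistent. Multiply first ratio by 3: a:b = 21:3
Multiply second ratio by 1: b:c = 3:11
Now b = 3 in both, so a:b:c = 21:3:11
Therefore a:c = 21:11
Simplify by GCD: a:c = 21:11

21:11


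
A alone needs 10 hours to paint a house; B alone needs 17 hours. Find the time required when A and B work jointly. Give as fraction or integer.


Rate of A = 1/10 job per hour
Rate of B = 1/17 job per hour
Combined rate = 1/10 + 1/17
Find common denominator: (17 + 10)/(10*17) = 27/170
Combined rate = 27/170 job per hour
Time together = 1 / (27/170) = 170/27 hours

170/27


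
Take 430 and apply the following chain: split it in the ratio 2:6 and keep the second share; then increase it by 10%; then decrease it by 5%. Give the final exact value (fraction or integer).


Start with 430.
Step 1: Split 2:6, second share = 430 * 6/8 = 645/2
Step 2: Increase by 10%: 645/2 * 110/100 = 1419/4
Step 3: Decrease by 5%: 1419/4 * 95/100 = 26961/80
Final result = 26961/80

26961/80


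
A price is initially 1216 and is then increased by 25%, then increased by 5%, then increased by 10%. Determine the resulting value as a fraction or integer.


Start: 1216
Step 1: increase by 25% => multiply by 125/100
  1216 * 125/100 = 1520
Step 2: increase by 5% => multiply by 105/100
  1520 * 105/100 = 1596
Step 3: increase by 10% => multiply by 110/100
  1596 * 110/100 = 8778/5
Final value = 8778/5

8778/5


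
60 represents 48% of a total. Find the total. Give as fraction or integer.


Given: 60 is 48% of the whole
Set up: 60 = 48/100 * whole
whole = 60 * 100 / 48
whole = 6000 / 48
whole = 125

125


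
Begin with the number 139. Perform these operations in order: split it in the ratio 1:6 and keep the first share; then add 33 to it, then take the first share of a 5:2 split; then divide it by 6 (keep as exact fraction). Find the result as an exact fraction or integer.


Start with 139.
Step 1: Split 1:6, first share = 139 * 1/7 = 139/7
Step 2: Add 33: 139/7+33=370/7; split 5:2 first = 370/7*5/7 = 1850/49
Step 3: Divide by 6: 1850/49 / 6 = 925/147
Final result = 925/147

925/147


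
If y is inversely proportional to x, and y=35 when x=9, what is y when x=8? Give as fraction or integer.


Inverse proportion: y = k/x
Find k: k = 9 * 35 = 315
Compute y at x=8: y = 315/8
y = 315/8

315/8


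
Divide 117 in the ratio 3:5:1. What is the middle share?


Ratio = 3:5:1
Total parts = 3 + 5 + 1 = 9
Value per part = 117 / 9 = 13
First share = 3 * 13 = 39
Middle share = 5 * 13 = 65
Third share = 1 * 13 = 13

65


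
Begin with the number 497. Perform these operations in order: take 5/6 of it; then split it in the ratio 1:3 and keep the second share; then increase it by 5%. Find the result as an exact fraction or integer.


Start with 497.
Step 1: Take 5/6: 497 * 5/6 = 2485/6
Step 2: Split 1:3, second share = 2485/6 * 3/4 = 2485/8
Step 3: Increase by 5%: 2485/8 * 105/100 = 10437/32
Final result = 10437/32

10437/32


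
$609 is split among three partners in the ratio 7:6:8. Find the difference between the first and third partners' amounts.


Total parts = 7 + 6 + 8 = 21
Value per part = 609 / 21 = 29
Shares: 7*29=203, 6*29=174, 8*29=232
First share = 203, third share = 232
Difference = |203 - 232| = 29

29


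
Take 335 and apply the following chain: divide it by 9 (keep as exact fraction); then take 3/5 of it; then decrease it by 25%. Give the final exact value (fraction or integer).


Start with 335.
Step 1: Divide by 9: 335 / 9 = 335/9
Step 2: Take 3/5: 335/9 * 3/5 = 67/3
Step 3: Decrease by 25%: 67/3 * 75/100 = 67/4
Final result = 67/4

67/4


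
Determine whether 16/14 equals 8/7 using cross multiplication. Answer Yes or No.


Cross multiply to check 16/14 = 8/7
Left cross product: 16 * 7 = 112
Right cross product: 14 * 8 = 112
112 = 112
Equal, so proportions match => Yes

Yes


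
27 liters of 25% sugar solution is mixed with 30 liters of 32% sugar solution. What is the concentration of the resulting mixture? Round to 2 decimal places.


Solute in mixture 1 = 25% of 27 L = 27*25/100 = 27/4 L
Solute in mixture 2 = 32% of 30 L = 30*32/100 = 48/5 L
Total solute = 27/4 + 48/5 = 327/20 L
Total volume = 27 + 30 = 57 L
Final concentration = 327/20/57 * 100 = 28.68%

28.68


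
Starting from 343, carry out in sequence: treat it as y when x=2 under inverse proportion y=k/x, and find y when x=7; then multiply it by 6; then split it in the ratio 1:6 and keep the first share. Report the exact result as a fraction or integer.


Start with 343.
Step 1: Inverse prop: k = (343)*2; new y = k/7 = 343*2/7 = 98
Step 2: Multiply by 6: 98 * 6 = 588
Step 3: Split 1:6, first share = 588 * 1/7 = 84
Final result = 84

84


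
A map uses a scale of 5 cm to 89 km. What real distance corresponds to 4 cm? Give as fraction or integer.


Map scale: 5 cm = 89 km
Measured distance on map = 4 cm
Set up proportion: 4 * 89 / 5
= 356 / 5
= 356/5 km

356/5


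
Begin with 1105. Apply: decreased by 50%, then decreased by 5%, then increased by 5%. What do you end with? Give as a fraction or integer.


Start: 1105
Step 1: decrease by 50% => multiply by 50/100
  1105 * 50/100 = 1105/2
Step 2: decrease by 5% => multiply by 95/100
  1105/2 * 95/100 = 4199/8
Step 3: increase by 5% => multiply by 105/100
  4199/8 * 105/100 = 88179/160
Final value = 88179/160

88179/160


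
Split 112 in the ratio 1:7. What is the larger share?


Total parts = 1 + 7 = 8
Value per part = 112 / 8 = 14
First share = 1 * 14 = 14
Second share = 7 * 14 = 98
Larger share = 98

98


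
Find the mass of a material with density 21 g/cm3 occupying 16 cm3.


Using mass = density * volume
Density = 21 g/cm3
Volume = 16 cm3
Mass = 21 * 16
= 336 g

336


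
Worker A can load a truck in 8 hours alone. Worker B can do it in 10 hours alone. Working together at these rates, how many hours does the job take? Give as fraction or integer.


Rate of A = 1/8 job per hour
Rate of B = 1/10 job per hour
Combined rate = 1/8 + 1/10
Find common denominator: (10 + 8)/(8*10) = 18/80
Combined rate = 9/40 job per hour
Time together = 1 / (9/40) = 40/9 hours

40/9


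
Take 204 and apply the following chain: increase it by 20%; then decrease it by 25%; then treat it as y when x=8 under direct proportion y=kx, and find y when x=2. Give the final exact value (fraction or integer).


Start with 204.
Step 1: Increase by 20%: 204 * 120/100 = 1224/5
Step 2: Decrease by 25%: 1224/5 * 75/100 = 918/5
Step 3: Direct prop: k = (918/5)/8; new y = k*2 = 918/5*2/8 = 459/10
Final result = 459/10

459/10


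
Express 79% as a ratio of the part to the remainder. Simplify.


Part = 79%, Remainder = 21%
Ratio = 79:21
GCD(79, 21) = 1
Simplify: 79:21 = 79:21

79:21


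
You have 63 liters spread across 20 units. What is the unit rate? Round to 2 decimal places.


Total liters = 63
Number of units = 20
Unit rate = 63 / 20
= 3.15 liters per unit

3.15


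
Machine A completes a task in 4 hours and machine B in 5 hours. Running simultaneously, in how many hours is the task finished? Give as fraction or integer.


Rate of A = 1/4 job per hour
Rate of B = 1/5 job per hour
Combined rate = 1/4 + 1/5
Find common denominator: (5 + 4)/(4*5) = 9/20
Combined rate = 9/20 job per hour
Time together = 1 / (9/20) = 20/9 hours

20/9


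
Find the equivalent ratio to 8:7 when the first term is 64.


Original ratio: 8:7
First term target: 64
Scale factor = 64 / 8 = 8
Multiply second term: 7 * 8 = 56
Equivalent ratio = 64:56

64:56


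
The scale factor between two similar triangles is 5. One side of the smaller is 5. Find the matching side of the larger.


Similar triangles have proportional sides
Scale factor = 5
Smaller side = 5
Corresponding larger side = 5 * 5
= 25

25


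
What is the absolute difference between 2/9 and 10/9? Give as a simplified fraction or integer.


Simplify: 2/9 = 2/9 and 10/9 = 10/9
Find common denominator: LCD = 9
Convert: 2/9 and 10/9
Difference = |2 - 10|/9 = 8/9
Simplified = 8/9

8/9
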